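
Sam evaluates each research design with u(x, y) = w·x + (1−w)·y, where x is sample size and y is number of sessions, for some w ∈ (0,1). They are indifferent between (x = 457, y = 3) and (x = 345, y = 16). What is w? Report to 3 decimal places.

w = 0.104

u(457,3) = u(345,16) means w·457 + (1−w)·3 = w·345 + (1−w)·16.
Collecting terms: w·112 = (1−w)·13.
So w/(1−w) = 13/112 = 0.1161, giving w = 13/(112+13) = 0.104.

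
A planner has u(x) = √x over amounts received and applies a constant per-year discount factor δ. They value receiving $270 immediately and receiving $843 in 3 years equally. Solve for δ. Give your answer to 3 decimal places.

The payoff in 3 years is discounted by δ^3, so u(270) = δ^3·u(843) and δ^3 = u(270)/u(843).
Since u(x) = √x, δ^3 = √(270/843) = 0.56594.
So δ = 0.56594^(1/3) ≈ 0.827.

δ ≈ 0.827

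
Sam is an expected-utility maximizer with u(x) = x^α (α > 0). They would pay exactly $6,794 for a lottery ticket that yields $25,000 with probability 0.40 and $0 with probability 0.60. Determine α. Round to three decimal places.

α ≈ 0.703

The lottery's expected utility is 0.40·u(25000) + 0.60·u(0) = 0.40·25000^α (since u(0) = 0 for α > 0).
Setting u(6794) equal to that: 6794^α = 0.40·25000^α ⇒ (6794/25000)^α = 0.40.
Taking logs: α·ln(6794/25000) = ln(0.40), so α = -0.916291 / -1.302836 ≈ 0.703.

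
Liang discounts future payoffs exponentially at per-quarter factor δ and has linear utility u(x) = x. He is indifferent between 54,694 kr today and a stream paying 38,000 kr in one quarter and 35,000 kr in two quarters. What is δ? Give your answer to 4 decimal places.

Present value of the stream is 38000·δ + 35000·δ². Indifference gives 38000δ + 35000δ² = 54694.
Rearranged: 35000δ² + 38000δ − 54694 = 0.
By the quadratic formula (taking the positive root), δ = (−38000 + √9101160000.00) / 70000 ≈ 0.8200.

δ ≈ 0.8200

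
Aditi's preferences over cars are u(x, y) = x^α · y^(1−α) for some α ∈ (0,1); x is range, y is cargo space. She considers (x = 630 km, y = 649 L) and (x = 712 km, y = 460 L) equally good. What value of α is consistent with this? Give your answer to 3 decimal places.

The Cobb–Douglas utilities coincide, so 630^α·649^(1−α) = 712^α·460^(1−α).
(630/712)^α = (460/649)^(1−α); take logs: α·ln(630/712) = (1−α)·ln(460/649), i.e. α·-0.122358 = (1−α)·-0.344206.
So α/(1−α) = (-0.344206)/(-0.122358) = 2.813106, and α = 2.813106/3.813106 ≈ 0.738.

α ≈ 0.738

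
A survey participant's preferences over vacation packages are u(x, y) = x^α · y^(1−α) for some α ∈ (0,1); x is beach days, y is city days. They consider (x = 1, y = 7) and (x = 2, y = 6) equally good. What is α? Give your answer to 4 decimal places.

α ≈ 0.1819

Indifference: 1^α · 7^(1−α) = 2^α · 6^(1−α).
Rearrange to (1/2)^α = (6/7)^(1−α) and take logs: α·-0.6931472 = (1−α)·-0.1541507.
So α/(1−α) = (-0.1541507)/(-0.6931472) = 0.2223924, and α = 0.2223924/1.2223924 ≈ 0.1819.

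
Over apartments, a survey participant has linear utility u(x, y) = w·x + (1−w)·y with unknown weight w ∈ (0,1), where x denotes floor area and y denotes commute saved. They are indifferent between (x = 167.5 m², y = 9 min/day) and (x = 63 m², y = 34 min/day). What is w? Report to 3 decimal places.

Equating utilities: w·167.5 + (1−w)·9 = w·63 + (1−w)·34.
Collecting terms: w·104.5 = (1−w)·25.
So w/(1−w) = 25/104.5 = 0.2392, giving w = 25/(104.5+25) = 0.193.

w = 0.193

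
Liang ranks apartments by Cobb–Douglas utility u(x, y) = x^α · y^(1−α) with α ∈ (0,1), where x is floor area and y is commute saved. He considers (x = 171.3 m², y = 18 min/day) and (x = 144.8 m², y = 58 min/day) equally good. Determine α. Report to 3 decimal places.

α ≈ 0.874

Indifference: 171.3^α · 18^(1−α) = 144.8^α · 58^(1−α).
Rearrange to (171.3/144.8)^α = (58/18)^(1−α) and take logs: α·0.168063 = (1−α)·1.170071.
With A = 0.168063 and B = 1.170071: α·A = (1−α)·B, so α = B/(A+B) = 1.170071/1.338134 ≈ 0.874.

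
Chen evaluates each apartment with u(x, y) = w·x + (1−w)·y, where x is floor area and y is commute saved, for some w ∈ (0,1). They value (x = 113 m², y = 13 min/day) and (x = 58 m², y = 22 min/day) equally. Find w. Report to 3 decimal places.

w = 0.141

u(113,13) = u(58,22) means w·113 + (1−w)·13 = w·58 + (1−w)·22.
Rearranging, 55·w − 9·(1−w) = 0.
So w/(1−w) = 9/55 = 0.1636, giving w = 9/(55+9) = 0.141.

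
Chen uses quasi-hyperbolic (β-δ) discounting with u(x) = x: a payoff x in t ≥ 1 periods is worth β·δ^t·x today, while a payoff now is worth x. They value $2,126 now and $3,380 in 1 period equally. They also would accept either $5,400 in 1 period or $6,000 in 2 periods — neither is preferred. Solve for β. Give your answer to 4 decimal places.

β ≈ 0.6989

From the later pair, β·δ^1·5400 = β·δ^2·6000; dividing through, δ = 5400/6000 = 0.90000.
The first indifference: 2126 = β·δ·3380, so β = 2126/(δ·3380) = 2126/(0.90000·3380) ≈ 0.6989.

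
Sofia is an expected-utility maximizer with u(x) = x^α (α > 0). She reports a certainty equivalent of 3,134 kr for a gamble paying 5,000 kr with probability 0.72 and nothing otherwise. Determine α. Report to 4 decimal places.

α ≈ 0.7032

Since u(0) = 0, the lottery's EU is 0.72·5000^α.
Setting u(3134) equal to that: 3134^α = 0.72·5000^α ⇒ (3134/5000)^α = 0.72.
α = ln(0.72) / ln(3134/5000) = -0.3285041/-0.4671278 ≈ 0.7032.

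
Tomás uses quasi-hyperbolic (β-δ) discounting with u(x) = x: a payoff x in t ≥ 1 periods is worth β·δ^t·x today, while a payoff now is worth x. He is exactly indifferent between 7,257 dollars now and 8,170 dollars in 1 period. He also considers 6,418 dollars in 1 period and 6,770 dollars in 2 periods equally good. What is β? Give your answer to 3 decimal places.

β ≈ 0.937

The second indifference involves only future payoffs, so β cancels: β·δ^1·6418 = β·δ^2·6770, giving δ = 6418/6770 = 0.94801.
Now use the now-vs-future pair: 7257 = β·δ·8170 gives β = 7257/(0.94801·8170) ≈ 0.937.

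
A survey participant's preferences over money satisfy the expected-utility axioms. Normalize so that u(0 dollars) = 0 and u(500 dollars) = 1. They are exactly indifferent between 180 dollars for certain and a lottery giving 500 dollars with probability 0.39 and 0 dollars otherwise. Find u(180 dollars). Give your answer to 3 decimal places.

0.390

By the standard-gamble method, u(180 dollars) is just the indifference probability on the best outcome: 0.39.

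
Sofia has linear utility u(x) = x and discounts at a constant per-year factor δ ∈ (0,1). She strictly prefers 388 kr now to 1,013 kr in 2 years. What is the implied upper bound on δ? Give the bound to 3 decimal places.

Comparing present values: 388 > δ^2·1013.
Dividing by 1013: δ^2 < 0.38302. Both sides are positive, so the square root keeps the direction.
δ < (388/1013)^(1/2) ≈ 0.619.

δ < 0.619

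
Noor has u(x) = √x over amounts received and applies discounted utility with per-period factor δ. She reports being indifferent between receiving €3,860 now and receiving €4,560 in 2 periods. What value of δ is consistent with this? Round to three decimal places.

The payoff in 2 periods is discounted by δ^2, so u(3860) = δ^2·u(4560) and δ^2 = u(3860)/u(4560).
With u(x) = √x: δ^2 = √3860/√4560 = √(3860/4560) = 0.92005.
Taking the square root: δ = 0.92005^(1/2) ≈ 0.959.

δ ≈ 0.959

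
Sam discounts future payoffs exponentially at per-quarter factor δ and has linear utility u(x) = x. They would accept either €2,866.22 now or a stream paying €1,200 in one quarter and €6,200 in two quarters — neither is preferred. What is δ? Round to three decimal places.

δ ≈ 0.590

Equating present values: 2866.22 = 1200δ + 6200δ².
Rearranged: 6200δ² + 1200δ − 2866.22 = 0.
δ = (−1200 + √(1200² + 4·6200·2866.22)) / (2·6200) = (−1200 + √72522256.00) / 12400 ≈ 0.590.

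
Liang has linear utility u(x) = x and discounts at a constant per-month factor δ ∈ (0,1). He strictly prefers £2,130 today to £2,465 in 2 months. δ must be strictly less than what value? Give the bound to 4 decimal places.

Comparing present values: 2130 > δ^2·2465.
Dividing by 2465: δ^2 < 0.86410. Both sides are positive, so the square root keeps the direction.
δ < (2130/2465)^(1/2) ≈ 0.9296.

δ < 0.9296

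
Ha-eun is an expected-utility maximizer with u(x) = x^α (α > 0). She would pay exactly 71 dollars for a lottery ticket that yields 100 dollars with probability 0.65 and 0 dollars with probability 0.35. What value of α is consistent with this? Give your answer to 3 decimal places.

The lottery's expected utility is 0.65·u(100) + 0.35·u(0) = 0.65·100^α (since u(0) = 0 for α > 0).
Setting u(71) equal to that: 71^α = 0.65·100^α ⇒ (71/100)^α = 0.65.
Taking logs: α·ln(71/100) = ln(0.65), so α = -0.430783 / -0.342490 ≈ 1.258.

α ≈ 1.258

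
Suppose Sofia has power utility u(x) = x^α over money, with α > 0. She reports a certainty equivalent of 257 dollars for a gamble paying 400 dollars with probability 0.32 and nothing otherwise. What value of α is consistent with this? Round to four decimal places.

EU(lottery) = 0.32·400^α + 0.68·0 = 0.32·400^α.
Setting u(257) equal to that: 257^α = 0.32·400^α ⇒ (257/400)^α = 0.32.
α = ln(0.32) / ln(257/400) = -1.1394343/-0.4423885 ≈ 2.5756.

α ≈ 2.5756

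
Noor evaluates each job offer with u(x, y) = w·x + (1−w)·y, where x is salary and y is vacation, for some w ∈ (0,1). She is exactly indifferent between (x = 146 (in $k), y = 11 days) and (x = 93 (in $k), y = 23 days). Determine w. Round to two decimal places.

u(146,11) = u(93,23) means w·146 + (1−w)·11 = w·93 + (1−w)·23.
Collecting terms: w·53 = (1−w)·12.
Hence w = 12/(53+12) = 12/65 = 0.18.

w = 0.18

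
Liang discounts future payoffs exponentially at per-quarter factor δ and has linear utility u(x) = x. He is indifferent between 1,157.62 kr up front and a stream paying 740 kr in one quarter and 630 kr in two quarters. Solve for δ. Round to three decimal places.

δ ≈ 0.890

Equating present values: 1157.62 = 740δ + 630δ².
So 630δ² + 740δ − 1157.62 = 0.
δ = (−740 + √(740² + 4·630·1157.62)) / (2·630) = (−740 + √3464802.40) / 1260 ≈ 0.890.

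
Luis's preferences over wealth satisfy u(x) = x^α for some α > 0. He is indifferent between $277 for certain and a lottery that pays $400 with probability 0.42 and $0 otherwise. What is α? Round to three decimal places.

α ≈ 2.361

EU(lottery) = 0.42·400^α + 0.58·0 = 0.42·400^α.
Indifference: 277^α = 0.42·400^α, so (277/400)^α = 0.42.
Taking logs: α·ln(277/400) = ln(0.42), so α = -0.867501 / -0.367447 ≈ 2.361.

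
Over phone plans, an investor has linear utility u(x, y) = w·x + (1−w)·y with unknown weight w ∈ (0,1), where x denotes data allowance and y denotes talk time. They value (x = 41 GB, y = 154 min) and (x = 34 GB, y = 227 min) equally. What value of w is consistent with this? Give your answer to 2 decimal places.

w = 0.91

Indifference: w·41 + (1−w)·154 = w·34 + (1−w)·227.
w·(41−34) = (1−w)·(227−154), i.e. w·7 = (1−w)·73.
So w/(1−w) = 73/7 = 10.4286, giving w = 73/(7+73) = 0.91.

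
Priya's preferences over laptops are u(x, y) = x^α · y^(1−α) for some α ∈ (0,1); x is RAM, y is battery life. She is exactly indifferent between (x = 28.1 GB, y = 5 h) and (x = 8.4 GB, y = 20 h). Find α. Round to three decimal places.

Indifference: 28.1^α · 5^(1−α) = 8.4^α · 20^(1−α).
Rearrange to (28.1/8.4)^α = (20/5)^(1−α) and take logs: α·1.207538 = (1−α)·1.386294.
So α/(1−α) = (1.386294)/(1.207538) = 1.148033, and α = 1.148033/2.148033 ≈ 0.534.

α ≈ 0.534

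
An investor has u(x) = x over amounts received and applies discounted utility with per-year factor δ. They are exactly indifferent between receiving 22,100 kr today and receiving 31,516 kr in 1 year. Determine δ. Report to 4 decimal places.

δ ≈ 0.7012

The payoff in 1 year is discounted by δ, so u(22100) = δ·u(31516) and δ = u(22100)/u(31516).
With u(x) = x: δ = 22100/31516 = 0.70123.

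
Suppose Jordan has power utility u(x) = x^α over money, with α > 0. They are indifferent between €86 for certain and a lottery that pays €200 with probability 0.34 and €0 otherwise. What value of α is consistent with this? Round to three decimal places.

EU(lottery) = 0.34·200^α + 0.66·0 = 0.34·200^α.
Equating: 86^α = 0.34·200^α, i.e. 0.4300^α = 0.34.
Taking logs: α·ln(86/200) = ln(0.34), so α = -1.078810 / -0.843970 ≈ 1.278.

α ≈ 1.278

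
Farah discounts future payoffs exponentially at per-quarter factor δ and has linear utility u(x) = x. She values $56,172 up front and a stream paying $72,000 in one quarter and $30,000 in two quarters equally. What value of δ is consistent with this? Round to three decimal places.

Equating present values: 56172 = 72000δ + 30000δ².
That is, 30000δ² + 72000δ − 56172 = 0, a quadratic in δ.
By the quadratic formula (taking the positive root), δ = (−72000 + √11924640000.00) / 60000 ≈ 0.620.

δ ≈ 0.620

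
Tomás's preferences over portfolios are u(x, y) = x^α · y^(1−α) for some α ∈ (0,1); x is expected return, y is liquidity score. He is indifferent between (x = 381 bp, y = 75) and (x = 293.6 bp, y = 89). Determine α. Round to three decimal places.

Indifference: 381^α · 75^(1−α) = 293.6^α · 89^(1−α).
Taking logs: α·ln 381 + (1−α)·ln 75 = α·ln 293.6 + (1−α)·ln 89, i.e. α·0.260581 = (1−α)·0.171148.
So α/(1−α) = (0.171148)/(0.260581) = 0.656794, and α = 0.656794/1.656794 ≈ 0.396.

α ≈ 0.396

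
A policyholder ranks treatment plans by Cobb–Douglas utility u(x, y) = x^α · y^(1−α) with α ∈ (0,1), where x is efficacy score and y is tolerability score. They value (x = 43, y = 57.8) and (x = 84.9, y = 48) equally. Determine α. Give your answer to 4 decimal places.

α ≈ 0.2145

Set the two utilities equal: 43^α·57.8^(1−α) = 84.9^α·48^(1−α).
(43/84.9)^α = (48/57.8)^(1−α); take logs: α·ln(43/84.9) = (1−α)·ln(48/57.8), i.e. α·-0.6802740 = (1−α)·-0.1857878.
With A = -0.6802740 and B = -0.1857878: α·A = (1−α)·B, so α = B/(A+B) = -0.1857878/-0.8660618 ≈ 0.2145.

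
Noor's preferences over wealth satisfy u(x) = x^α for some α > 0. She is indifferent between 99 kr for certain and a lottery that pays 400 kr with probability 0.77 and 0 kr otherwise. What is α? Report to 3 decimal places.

Since u(0) = 0, the lottery's EU is 0.77·400^α.
Setting u(99) equal to that: 99^α = 0.77·400^α ⇒ (99/400)^α = 0.77.
Take logs: α = ln 0.77 / ln(99/400) ≈ 0.18718.

α ≈ 0.187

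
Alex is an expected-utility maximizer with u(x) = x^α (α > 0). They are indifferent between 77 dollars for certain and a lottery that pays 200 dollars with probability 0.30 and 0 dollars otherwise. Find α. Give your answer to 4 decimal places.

EU(lottery) = 0.30·200^α + 0.70·0 = 0.30·200^α.
Setting u(77) equal to that: 77^α = 0.30·200^α ⇒ (77/200)^α = 0.30.
α = ln(0.30) / ln(77/200) = -1.2039728/-0.9545119 ≈ 1.2613.

α ≈ 1.2613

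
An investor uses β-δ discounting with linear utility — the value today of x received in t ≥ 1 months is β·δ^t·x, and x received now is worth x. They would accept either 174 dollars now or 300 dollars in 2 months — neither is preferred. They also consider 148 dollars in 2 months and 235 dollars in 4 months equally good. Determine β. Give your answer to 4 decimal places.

The second indifference involves only future payoffs, so β cancels: β·δ^2·148 = β·δ^4·235, giving δ^2 = 148/235 = 0.62979, so δ = 0.79359.
Now use the now-vs-future pair: 174 = β·δ^2·300 gives β = 174/(0.62979·300) ≈ 0.9209.

β ≈ 0.9209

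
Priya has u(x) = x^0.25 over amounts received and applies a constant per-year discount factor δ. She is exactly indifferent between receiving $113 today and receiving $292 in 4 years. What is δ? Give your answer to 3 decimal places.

Equating discounted utilities: u(113) = δ^4·u(292) ⇒ δ^4 = u(113)/u(292).
Since u(x) = x^0.25, δ^4 = (113/292)^0.25 = 0.38699^0.25 = 0.78872.
Hence δ = (0.78872)^(1/4) = 0.94239.

δ ≈ 0.942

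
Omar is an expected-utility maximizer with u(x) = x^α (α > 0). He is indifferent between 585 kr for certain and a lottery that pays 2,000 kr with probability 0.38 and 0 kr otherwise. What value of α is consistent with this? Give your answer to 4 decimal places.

α ≈ 0.7871

The lottery's expected utility is 0.38·u(2000) + 0.62·u(0) = 0.38·2000^α (since u(0) = 0 for α > 0).
Equating: 585^α = 0.38·2000^α, i.e. 0.2925^α = 0.38.
Take logs: α = ln 0.38 / ln(585/2000) ≈ 0.787108.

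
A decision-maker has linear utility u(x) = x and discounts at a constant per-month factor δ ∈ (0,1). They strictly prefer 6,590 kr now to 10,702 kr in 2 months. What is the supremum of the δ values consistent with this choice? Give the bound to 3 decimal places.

δ < 0.785

Comparing present values: 6590 > δ^2·10702.
Dividing by 10702: δ^2 < 0.61577. Both sides are positive, so the square root keeps the direction.
δ < (6590/10702)^(1/2) ≈ 0.785.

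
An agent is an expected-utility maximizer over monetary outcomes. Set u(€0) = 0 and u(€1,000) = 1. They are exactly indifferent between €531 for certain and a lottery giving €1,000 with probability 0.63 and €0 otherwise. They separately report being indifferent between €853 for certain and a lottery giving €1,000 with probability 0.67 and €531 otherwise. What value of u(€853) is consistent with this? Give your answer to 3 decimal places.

From the first indifference, u(€531) = 0.63·u(€1,000) + 0.37·u(€0) = 0.63·1 + 0.37·0 = 0.63.
The second indifference gives u(€853) = 0.67·u(€1,000) + 0.33·u(€531) = 0.67·1.00 + 0.33·0.63 = 0.8779.

0.878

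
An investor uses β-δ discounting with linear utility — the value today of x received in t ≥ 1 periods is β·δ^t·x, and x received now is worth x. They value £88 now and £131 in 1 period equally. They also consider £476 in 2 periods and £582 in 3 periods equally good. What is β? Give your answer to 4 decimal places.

β ≈ 0.8213

The second indifference involves only future payoffs, so β cancels: β·δ^2·476 = β·δ^3·582, giving δ = 476/582 = 0.81787.
The first indifference: 88 = β·δ·131, so β = 88/(δ·131) = 88/(0.81787·131) ≈ 0.8213.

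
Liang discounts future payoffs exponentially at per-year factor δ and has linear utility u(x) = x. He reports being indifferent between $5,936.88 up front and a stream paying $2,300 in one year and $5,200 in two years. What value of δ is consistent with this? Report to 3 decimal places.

δ ≈ 0.870

Equating present values: 5936.88 = 2300δ + 5200δ².
So 5200δ² + 2300δ − 5936.88 = 0.
The positive root is δ = [−2300 + √(2300² + 4·5200·5936.88)] / (2·5200) = (−2300 + 11348.000)/10400 ≈ 0.870.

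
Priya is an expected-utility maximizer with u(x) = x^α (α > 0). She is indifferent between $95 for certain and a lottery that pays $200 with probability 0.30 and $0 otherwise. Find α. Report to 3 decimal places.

The lottery's expected utility is 0.30·u(200) + 0.70·u(0) = 0.30·200^α (since u(0) = 0 for α > 0).
Setting u(95) equal to that: 95^α = 0.30·200^α ⇒ (95/200)^α = 0.30.
Take logs: α = ln 0.30 / ln(95/200) ≈ 1.61729.

α ≈ 1.617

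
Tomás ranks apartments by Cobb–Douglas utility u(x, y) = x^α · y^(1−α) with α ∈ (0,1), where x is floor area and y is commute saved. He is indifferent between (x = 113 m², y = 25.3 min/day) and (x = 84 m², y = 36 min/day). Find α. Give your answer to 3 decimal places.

The Cobb–Douglas utilities coincide, so 113^α·25.3^(1−α) = 84^α·36^(1−α).
Rearrange to (113/84)^α = (36/25.3)^(1−α) and take logs: α·0.296571 = (1−α)·0.352715.
So α/(1−α) = (0.352715)/(0.296571) = 1.189310, and α = 1.189310/2.189310 ≈ 0.543.

α ≈ 0.543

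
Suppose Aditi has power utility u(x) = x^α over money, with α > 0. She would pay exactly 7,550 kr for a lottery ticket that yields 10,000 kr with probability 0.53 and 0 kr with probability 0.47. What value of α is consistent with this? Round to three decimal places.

The lottery's expected utility is 0.53·u(10000) + 0.47·u(0) = 0.53·10000^α (since u(0) = 0 for α > 0).
Indifference: 7550^α = 0.53·10000^α, so (7550/10000)^α = 0.53.
Take logs: α = ln 0.53 / ln(7550/10000) ≈ 2.25905.

α ≈ 2.259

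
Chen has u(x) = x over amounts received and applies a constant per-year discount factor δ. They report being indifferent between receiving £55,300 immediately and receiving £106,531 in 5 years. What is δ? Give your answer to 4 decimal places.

Indifference means u(55300) = δ^5 · u(106531), so δ^5 = u(55300)/u(106531).
With u(x) = x: δ^5 = 55300/106531 = 0.51910.
So δ = 0.51910^(1/5) ≈ 0.8771.

δ ≈ 0.8771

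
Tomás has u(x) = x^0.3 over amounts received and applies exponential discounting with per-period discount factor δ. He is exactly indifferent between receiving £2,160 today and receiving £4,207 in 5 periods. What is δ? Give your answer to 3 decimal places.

δ ≈ 0.961

The payoff in 5 periods is discounted by δ^5, so u(2160) = δ^5·u(4207) and δ^5 = u(2160)/u(4207).
With u(x) = x^0.3: δ^5 = 2160^0.3/4207^0.3 = (2160/4207)^0.3 = 0.81874.
Hence δ = (0.81874)^(1/5) = 0.96079.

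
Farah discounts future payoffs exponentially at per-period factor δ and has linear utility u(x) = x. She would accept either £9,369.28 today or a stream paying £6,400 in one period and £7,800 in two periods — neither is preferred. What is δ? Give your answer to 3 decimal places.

Equating present values: 9369.28 = 6400δ + 7800δ².
That is, 7800δ² + 6400δ − 9369.28 = 0, a quadratic in δ.
δ = (−6400 + √(6400² + 4·7800·9369.28)) / (2·7800) = (−6400 + √333281536.00) / 15600 ≈ 0.760.

δ ≈ 0.760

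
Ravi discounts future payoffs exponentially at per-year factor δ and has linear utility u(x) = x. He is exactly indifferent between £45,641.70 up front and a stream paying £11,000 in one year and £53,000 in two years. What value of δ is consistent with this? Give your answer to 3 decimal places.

The stream is worth 11000δ + 53000δ² today, so 11000δ + 53000δ² = 45641.70.
So 53000δ² + 11000δ − 45641.70 = 0.
δ = (−11000 + √(11000² + 4·53000·45641.70)) / (2·53000) = (−11000 + √9797040400.00) / 106000 ≈ 0.830.

δ ≈ 0.830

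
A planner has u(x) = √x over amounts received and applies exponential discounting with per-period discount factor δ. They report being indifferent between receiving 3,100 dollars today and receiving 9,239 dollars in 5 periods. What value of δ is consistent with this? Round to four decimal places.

δ ≈ 0.8965

Indifference means u(3100) = δ^5 · u(9239), so δ^5 = u(3100)/u(9239).
With u(x) = √x: δ^5 = √3100/√9239 = √(3100/9239) = 0.57925.
Taking the 5th root: δ = 0.57925^(1/5) ≈ 0.8965.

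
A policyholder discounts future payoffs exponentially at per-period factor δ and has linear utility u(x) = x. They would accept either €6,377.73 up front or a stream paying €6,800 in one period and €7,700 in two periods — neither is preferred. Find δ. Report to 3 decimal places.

δ ≈ 0.570

Equating present values: 6377.73 = 6800δ + 7700δ².
Rearranged: 7700δ² + 6800δ − 6377.73 = 0.
By the quadratic formula (taking the positive root), δ = (−6800 + √242674084.00) / 15400 ≈ 0.570.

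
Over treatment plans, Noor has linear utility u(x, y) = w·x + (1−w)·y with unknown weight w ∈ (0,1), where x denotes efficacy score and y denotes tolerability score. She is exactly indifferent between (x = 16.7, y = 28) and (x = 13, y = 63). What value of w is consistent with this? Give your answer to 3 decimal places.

Indifference: w·16.7 + (1−w)·28 = w·13 + (1−w)·63.
Collecting terms: w·3.7 = (1−w)·35.
Hence w = 35/(3.7+35) = 35/38.7 = 0.904.

w = 0.904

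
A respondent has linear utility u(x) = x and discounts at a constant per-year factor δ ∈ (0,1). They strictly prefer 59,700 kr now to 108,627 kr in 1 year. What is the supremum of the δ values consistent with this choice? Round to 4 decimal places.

Comparing present values: 59700 > δ·108627.
Dividing through by 108627 gives δ < 0.54959.

δ < 0.5496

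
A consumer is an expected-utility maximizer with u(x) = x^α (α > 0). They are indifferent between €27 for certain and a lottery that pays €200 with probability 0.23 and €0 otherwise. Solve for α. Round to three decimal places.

EU(lottery) = 0.23·200^α + 0.77·0 = 0.23·200^α.
Setting u(27) equal to that: 27^α = 0.23·200^α ⇒ (27/200)^α = 0.23.
Taking logs: α·ln(27/200) = ln(0.23), so α = -1.469676 / -2.002481 ≈ 0.734.

α ≈ 0.734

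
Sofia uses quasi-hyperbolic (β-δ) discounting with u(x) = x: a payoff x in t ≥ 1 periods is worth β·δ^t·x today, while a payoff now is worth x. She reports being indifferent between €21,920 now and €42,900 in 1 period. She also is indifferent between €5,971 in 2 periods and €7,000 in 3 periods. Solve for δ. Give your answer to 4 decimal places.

From the later pair, β·δ^2·5971 = β·δ^3·7000; dividing through, δ = 5971/7000 = 0.85300.

δ ≈ 0.8530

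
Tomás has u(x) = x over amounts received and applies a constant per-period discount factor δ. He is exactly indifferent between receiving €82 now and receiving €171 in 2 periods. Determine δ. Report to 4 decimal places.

The payoff in 2 periods is discounted by δ^2, so u(82) = δ^2·u(171) and δ^2 = u(82)/u(171).
With u(x) = x: δ^2 = 82/171 = 0.47953.
Hence δ = (0.47953)^(1/2) = 0.692483.

δ ≈ 0.6925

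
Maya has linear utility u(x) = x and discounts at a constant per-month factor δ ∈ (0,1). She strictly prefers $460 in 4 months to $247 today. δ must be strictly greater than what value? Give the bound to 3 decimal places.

Comparing present values: 247 < δ^4·460.
Hence δ^4 > 247/460 = 0.53696, and x ↦ x^(1/4) is increasing on (0,∞).
δ > (247/460)^(1/4) ≈ 0.856.

δ > 0.856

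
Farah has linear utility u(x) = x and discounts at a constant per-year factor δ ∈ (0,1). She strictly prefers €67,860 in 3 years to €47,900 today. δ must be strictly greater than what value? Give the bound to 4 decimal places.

The preference means 47900 < δ^3·67860.
So δ^3 > 47900/67860 = 0.70587; taking the cube root of both positive sides preserves the inequality.
δ > 0.70587^(1/3) = 0.8904.

δ > 0.8904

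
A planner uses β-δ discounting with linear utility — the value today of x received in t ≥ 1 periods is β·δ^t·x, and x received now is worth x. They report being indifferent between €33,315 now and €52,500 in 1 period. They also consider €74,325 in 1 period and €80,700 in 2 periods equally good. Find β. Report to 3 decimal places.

From the later pair, β·δ^1·74325 = β·δ^2·80700; dividing through, δ = 74325/80700 = 0.92100.
Now use the now-vs-future pair: 33315 = β·δ·52500 gives β = 33315/(0.92100·52500) ≈ 0.689.

β ≈ 0.689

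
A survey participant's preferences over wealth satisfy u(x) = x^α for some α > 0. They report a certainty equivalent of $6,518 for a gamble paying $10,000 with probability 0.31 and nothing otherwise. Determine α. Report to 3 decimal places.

EU(lottery) = 0.31·10000^α + 0.69·0 = 0.31·10000^α.
Setting u(6518) equal to that: 6518^α = 0.31·10000^α ⇒ (6518/10000)^α = 0.31.
α = ln(0.31) / ln(6518/10000) = -1.171183/-0.428018 ≈ 2.736.

α ≈ 2.736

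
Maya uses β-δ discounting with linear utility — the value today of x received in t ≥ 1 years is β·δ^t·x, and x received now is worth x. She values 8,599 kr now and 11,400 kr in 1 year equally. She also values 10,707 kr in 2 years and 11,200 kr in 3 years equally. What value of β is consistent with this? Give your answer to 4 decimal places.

β ≈ 0.7890

From the later pair, β·δ^2·10707 = β·δ^3·11200; dividing through, δ = 10707/11200 = 0.95598.
The first indifference: 8599 = β·δ·11400, so β = 8599/(δ·11400) = 8599/(0.95598·11400) ≈ 0.7890.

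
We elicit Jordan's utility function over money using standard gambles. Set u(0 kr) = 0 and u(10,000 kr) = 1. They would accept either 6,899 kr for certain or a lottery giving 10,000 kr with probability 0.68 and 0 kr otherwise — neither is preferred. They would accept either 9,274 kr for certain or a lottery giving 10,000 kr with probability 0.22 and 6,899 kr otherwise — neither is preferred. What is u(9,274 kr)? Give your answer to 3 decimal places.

0.750

From the first indifference, u(6,899 kr) = 0.68·u(10,000 kr) + 0.32·u(0 kr) = 0.68·1 + 0.32·0 = 0.68.
The second indifference gives u(9,274 kr) = 0.22·u(10,000 kr) + 0.78·u(6,899 kr) = 0.22·1.00 + 0.78·0.68 = 0.7504.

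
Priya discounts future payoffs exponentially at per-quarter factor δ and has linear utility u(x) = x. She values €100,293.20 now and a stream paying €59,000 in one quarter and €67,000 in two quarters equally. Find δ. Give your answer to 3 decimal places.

δ ≈ 0.860

The stream is worth 59000δ + 67000δ² today, so 59000δ + 67000δ² = 100293.20.
Rearranged: 67000δ² + 59000δ − 100293.20 = 0.
The positive root is δ = [−59000 + √(59000² + 4·67000·100293.20)] / (2·67000) = (−59000 + 174240.000)/134000 ≈ 0.860.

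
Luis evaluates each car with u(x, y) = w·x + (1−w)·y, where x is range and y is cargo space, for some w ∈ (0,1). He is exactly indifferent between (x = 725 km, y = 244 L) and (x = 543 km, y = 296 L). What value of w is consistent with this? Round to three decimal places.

Equating utilities: w·725 + (1−w)·244 = w·543 + (1−w)·296.
w·(725−543) = (1−w)·(296−244), i.e. w·182 = (1−w)·52.
Hence w = 52/(182+52) = 52/234 = 0.222.

w = 0.222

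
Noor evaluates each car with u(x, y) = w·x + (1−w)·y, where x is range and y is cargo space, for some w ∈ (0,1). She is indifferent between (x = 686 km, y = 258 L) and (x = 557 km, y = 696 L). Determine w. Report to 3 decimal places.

Equating utilities: w·686 + (1−w)·258 = w·557 + (1−w)·696.
Collecting terms: w·129 = (1−w)·438.
So w/(1−w) = 438/129 = 3.3953, giving w = 438/(129+438) = 0.772.

w = 0.772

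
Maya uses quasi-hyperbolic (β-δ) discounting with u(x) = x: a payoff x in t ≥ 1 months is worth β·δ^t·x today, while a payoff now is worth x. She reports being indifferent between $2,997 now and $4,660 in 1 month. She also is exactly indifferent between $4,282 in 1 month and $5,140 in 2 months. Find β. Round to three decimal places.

The second indifference involves only future payoffs, so β cancels: β·δ^1·4282 = β·δ^2·5140, giving δ = 4282/5140 = 0.83307.
Now use the now-vs-future pair: 2997 = β·δ·4660 gives β = 2997/(0.83307·4660) ≈ 0.772.

β ≈ 0.772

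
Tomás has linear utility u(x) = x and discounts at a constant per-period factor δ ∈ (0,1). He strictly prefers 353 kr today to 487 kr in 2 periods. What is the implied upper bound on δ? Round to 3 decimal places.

Comparing present values: 353 > δ^2·487.
So δ^2 < 353/487 = 0.72485; taking the square root of both positive sides preserves the inequality.
δ < (353/487)^(1/2) ≈ 0.851.

δ < 0.851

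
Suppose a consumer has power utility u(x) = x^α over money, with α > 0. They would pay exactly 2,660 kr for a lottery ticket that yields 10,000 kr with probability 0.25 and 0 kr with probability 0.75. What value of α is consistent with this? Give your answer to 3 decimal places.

The lottery's expected utility is 0.25·u(10000) + 0.75·u(0) = 0.25·10000^α (since u(0) = 0 for α > 0).
Equating: 2660^α = 0.25·10000^α, i.e. 0.2660^α = 0.25.
Take logs: α = ln 0.25 / ln(2660/10000) ≈ 1.04685.

α ≈ 1.047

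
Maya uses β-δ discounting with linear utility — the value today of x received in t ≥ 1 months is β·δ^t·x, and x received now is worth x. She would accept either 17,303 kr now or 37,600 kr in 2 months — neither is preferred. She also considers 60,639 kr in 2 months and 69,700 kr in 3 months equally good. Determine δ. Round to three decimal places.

δ ≈ 0.870

The second indifference involves only future payoffs, so β cancels: β·δ^2·60639 = β·δ^3·69700, giving δ = 60639/69700 = 0.87000.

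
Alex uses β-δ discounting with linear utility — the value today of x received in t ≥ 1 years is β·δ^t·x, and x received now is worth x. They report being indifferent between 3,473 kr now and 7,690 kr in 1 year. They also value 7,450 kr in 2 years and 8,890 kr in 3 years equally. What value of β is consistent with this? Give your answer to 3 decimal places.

From the later pair, β·δ^2·7450 = β·δ^3·8890; dividing through, δ = 7450/8890 = 0.83802.
Substituting δ into 3473 = β·δ·7690: β = 3473/(6444.376) ≈ 0.539.

β ≈ 0.539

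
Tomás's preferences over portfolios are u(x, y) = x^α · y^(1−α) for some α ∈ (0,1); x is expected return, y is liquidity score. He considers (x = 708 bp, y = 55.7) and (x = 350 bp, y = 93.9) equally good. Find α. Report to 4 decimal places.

The Cobb–Douglas utilities coincide, so 708^α·55.7^(1−α) = 350^α·93.9^(1−α).
Taking logs: α·ln 708 + (1−α)·ln 55.7 = α·ln 350 + (1−α)·ln 93.9, i.e. α·0.7045109 = (1−α)·0.5222502.
Thus α·(1.2267611) = 0.5222502, so α = 0.5222502/1.2267611 ≈ 0.4257.

α ≈ 0.4257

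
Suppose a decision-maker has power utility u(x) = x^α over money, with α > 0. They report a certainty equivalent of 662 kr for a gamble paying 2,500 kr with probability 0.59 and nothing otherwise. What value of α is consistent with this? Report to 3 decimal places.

α ≈ 0.397

Since u(0) = 0, the lottery's EU is 0.59·2500^α.
Indifference: 662^α = 0.59·2500^α, so (662/2500)^α = 0.59.
Taking logs: α·ln(662/2500) = ln(0.59), so α = -0.527633 / -1.328780 ≈ 0.397.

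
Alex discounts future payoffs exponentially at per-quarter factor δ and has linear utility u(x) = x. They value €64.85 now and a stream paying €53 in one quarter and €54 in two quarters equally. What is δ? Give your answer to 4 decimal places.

δ ≈ 0.7100

The stream is worth 53δ + 54δ² today, so 53δ + 54δ² = 64.85.
That is, 54δ² + 53δ − 64.85 = 0, a quadratic in δ.
δ = (−53 + √(53² + 4·54·64.85)) / (2·54) = (−53 + √16816.60) / 108 ≈ 0.7100.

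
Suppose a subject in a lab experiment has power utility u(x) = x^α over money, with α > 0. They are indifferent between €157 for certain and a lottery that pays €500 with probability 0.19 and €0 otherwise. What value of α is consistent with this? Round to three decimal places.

The lottery's expected utility is 0.19·u(500) + 0.81·u(0) = 0.19·500^α (since u(0) = 0 for α > 0).
Equating: 157^α = 0.19·500^α, i.e. 0.3140^α = 0.19.
Taking logs: α·ln(157/500) = ln(0.19), so α = -1.660731 / -1.158362 ≈ 1.434.

α ≈ 1.434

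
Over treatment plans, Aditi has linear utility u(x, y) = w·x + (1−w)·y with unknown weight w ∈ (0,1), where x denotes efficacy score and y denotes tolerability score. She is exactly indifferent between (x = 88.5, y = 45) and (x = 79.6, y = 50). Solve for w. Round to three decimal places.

w = 0.360

Indifference: w·88.5 + (1−w)·45 = w·79.6 + (1−w)·50.
Collecting terms: w·8.9 = (1−w)·5.
So w/(1−w) = 5/8.9 = 0.5618, giving w = 5/(8.9+5) = 0.360.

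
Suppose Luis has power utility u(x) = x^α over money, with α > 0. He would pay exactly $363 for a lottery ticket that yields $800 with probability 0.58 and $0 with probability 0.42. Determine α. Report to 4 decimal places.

EU(lottery) = 0.58·800^α + 0.42·0 = 0.58·800^α.
Setting u(363) equal to that: 363^α = 0.58·800^α ⇒ (363/800)^α = 0.58.
Taking logs: α·ln(363/800) = ln(0.58), so α = -0.5447272 / -0.7902089 ≈ 0.6893.

α ≈ 0.6893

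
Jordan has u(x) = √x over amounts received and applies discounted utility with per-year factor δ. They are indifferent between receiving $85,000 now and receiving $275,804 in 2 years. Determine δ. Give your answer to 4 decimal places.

δ ≈ 0.7451

Equating discounted utilities: u(85000) = δ^2·u(275804) ⇒ δ^2 = u(85000)/u(275804).
Since u(x) = √x, δ^2 = √(85000/275804) = 0.55515.
Hence δ = (0.55515)^(1/2) = 0.745083.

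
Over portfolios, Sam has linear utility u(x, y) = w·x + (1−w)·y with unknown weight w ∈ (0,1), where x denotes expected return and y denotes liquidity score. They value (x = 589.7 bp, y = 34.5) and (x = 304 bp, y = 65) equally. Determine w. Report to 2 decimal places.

w = 0.10

Equating utilities: w·589.7 + (1−w)·34.5 = w·304 + (1−w)·65.
Collecting terms: w·285.7 = (1−w)·30.5.
The marginal rate of substitution is 30.5/285.7, so w = 30.5/(285.7+30.5) = 0.10.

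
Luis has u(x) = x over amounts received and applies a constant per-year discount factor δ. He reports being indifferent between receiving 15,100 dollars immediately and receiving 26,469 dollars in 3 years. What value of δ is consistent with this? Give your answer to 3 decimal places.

δ ≈ 0.829

Equating discounted utilities: u(15100) = δ^3·u(26469) ⇒ δ^3 = u(15100)/u(26469).
With u(x) = x: δ^3 = 15100/26469 = 0.57048.
Hence δ = (0.57048)^(1/3) = 0.82937.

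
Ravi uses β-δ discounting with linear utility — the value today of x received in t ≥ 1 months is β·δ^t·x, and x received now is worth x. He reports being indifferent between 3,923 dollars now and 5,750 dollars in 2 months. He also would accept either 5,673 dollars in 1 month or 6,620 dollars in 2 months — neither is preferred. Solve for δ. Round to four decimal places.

δ ≈ 0.8569

The second indifference involves only future payoffs, so β cancels: β·δ^1·5673 = β·δ^2·6620, giving δ = 5673/6620 = 0.85695.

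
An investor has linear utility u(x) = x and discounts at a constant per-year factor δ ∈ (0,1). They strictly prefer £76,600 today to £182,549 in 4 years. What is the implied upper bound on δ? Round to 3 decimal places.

Comparing present values: 76600 > δ^4·182549.
Hence δ^4 < 76600/182549 = 0.41961, and x ↦ x^(1/4) is increasing on (0,∞).
δ < 0.41961^(1/4) = 0.805.

δ < 0.805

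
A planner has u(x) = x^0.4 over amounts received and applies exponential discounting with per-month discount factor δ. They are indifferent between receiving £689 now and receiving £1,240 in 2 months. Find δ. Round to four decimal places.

δ ≈ 0.8891

Equating discounted utilities: u(689) = δ^2·u(1240) ⇒ δ^2 = u(689)/u(1240).
With u(x) = x^0.4: δ^2 = 689^0.4/1240^0.4 = (689/1240)^0.4 = 0.79053.
Taking the square root: δ = 0.79053^(1/2) ≈ 0.8891.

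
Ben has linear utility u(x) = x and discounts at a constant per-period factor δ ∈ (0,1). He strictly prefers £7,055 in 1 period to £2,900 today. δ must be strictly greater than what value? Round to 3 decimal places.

δ > 0.411

Under u(x) = x this choice says 2900 < δ·7055.
So δ > 2900/7055 = 0.41106.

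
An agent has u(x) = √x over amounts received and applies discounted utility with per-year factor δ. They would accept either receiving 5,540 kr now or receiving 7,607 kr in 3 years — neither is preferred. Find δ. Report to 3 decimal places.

Indifference means u(5540) = δ^3 · u(7607), so δ^3 = u(5540)/u(7607).
Since u(x) = √x, δ^3 = √(5540/7607) = 0.85339.
So δ = 0.85339^(1/3) ≈ 0.949.

δ ≈ 0.949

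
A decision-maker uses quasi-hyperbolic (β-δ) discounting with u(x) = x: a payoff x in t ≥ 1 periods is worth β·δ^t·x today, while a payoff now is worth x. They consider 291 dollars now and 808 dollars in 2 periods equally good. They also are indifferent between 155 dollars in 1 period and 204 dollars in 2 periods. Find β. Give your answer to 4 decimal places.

Both payoffs in the second observation are in the future, so β drops out: δ^1·155 = δ^2·204 ⇒ δ = 155/204 = 0.75980.
Now use the now-vs-future pair: 291 = β·δ^2·808 gives β = 291/(0.57730·808) ≈ 0.6238.

β ≈ 0.6238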